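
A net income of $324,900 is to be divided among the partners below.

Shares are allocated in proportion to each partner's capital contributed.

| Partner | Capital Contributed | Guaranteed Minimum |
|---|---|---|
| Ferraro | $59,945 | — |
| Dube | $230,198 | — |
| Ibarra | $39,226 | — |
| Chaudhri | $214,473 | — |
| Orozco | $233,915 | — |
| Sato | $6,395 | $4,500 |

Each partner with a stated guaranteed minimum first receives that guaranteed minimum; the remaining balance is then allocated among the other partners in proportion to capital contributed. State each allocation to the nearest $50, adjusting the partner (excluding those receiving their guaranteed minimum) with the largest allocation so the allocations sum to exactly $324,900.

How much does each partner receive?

Ferraro: $24,700 · Dube: $94,850 · Ibarra: $16,150 · Chaudhri: $88,350 · Orozco: $96,350 · Sato: $4,500

Fund the minimums — Sato $4,500. Remaining pool $320,400.
Remaining pool split over remaining capital contributed 777,757: Ferraro 24,694.57 → $24,700; Dube 94,830.96 → $94,850; Ibarra 16,159.30 → $16,150; Chaudhri 88,352.98 → $88,350; Orozco 96,362.19 → $96,350.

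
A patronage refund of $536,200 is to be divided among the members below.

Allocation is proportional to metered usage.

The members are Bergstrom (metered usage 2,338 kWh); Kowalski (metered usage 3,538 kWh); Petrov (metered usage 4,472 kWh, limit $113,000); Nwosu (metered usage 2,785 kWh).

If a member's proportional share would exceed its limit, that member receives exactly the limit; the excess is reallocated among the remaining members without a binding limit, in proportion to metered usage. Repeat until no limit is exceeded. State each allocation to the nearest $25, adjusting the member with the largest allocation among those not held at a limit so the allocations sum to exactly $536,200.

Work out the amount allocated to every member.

Sum of metered usage: 13,133.
Proportional shares (ignoring caps): Bergstrom 95,456.91; Kowalski 144,451.05; Petrov 182,584.82; Nwosu 113,707.23.
Capped: Petrov ($113,000); balance $423,200 reallocated over remaining metered usage 8,661.
Redistributed shares: Bergstrom 114,241.03 → $114,250; Kowalski 172,876.30 → $172,875; Nwosu 136,082.67 → $136,075.

Bergstrom: $114,250 · Kowalski: $172,875 · Petrov: $113,000 · Nwosu: $136,075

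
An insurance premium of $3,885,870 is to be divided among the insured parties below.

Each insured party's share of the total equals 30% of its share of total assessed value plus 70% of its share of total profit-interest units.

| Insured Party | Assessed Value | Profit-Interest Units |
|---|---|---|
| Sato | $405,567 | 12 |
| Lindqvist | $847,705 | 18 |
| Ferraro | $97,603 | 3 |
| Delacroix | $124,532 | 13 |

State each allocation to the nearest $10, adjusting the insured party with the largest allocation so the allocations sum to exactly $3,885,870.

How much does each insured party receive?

Totals — assessed value 1,475,407, profit-interest units 46.
Combined weights (30% assessed value + 70% profit-interest units): Sato 0.2651; Lindqvist 0.4463; Ferraro 0.0655; Delacroix 0.2231.
Unrounded shares: Sato 1,030,043.66; Lindqvist 1,734,186.29; Ferraro 254,517.32; Delacroix 867,122.73.
After rounding ($10): Sato $1,030,040; Lindqvist $1,734,190; Ferraro $254,520; Delacroix $867,120. Sum = $3,885,870.
Rounded total matches; no reconciliation needed.

Sato: $1,030,040 | Lindqvist: $1,734,190 | Ferraro: $254,520 | Delacroix: $867,120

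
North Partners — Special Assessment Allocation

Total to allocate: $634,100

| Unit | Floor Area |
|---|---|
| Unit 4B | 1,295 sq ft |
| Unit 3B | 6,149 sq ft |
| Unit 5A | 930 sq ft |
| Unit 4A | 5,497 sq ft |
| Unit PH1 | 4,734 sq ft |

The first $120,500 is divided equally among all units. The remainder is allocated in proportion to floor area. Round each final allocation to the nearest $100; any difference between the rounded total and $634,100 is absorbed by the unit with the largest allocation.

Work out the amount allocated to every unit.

Equal tier: $120,500 ÷ 5 = $24,100 apiece.
Remainder $513,600 by floor area (total 18,605): Unit 4B 35,749.10 → $35,700; Unit 3B 169,746.11 → $169,700; Unit 5A 25,673.10 → $25,700; Unit 4A 151,747.34 → $151,700; Unit PH1 130,684.35 → $130,700.
Rounding difference +$100 on remainder applied to Unit 3B.
Totals: Unit 4B $24,100 + $35,700 = $59,800; Unit 3B $24,100 + $169,800 = $193,900; Unit 5A $24,100 + $25,700 = $49,800; Unit 4A $24,100 + $151,700 = $175,800; Unit PH1 $24,100 + $130,700 = $154,800.

Unit 4B: $59,800 · Unit 3B: $193,900 · Unit 5A: $49,800 · Unit 4A: $175,800 · Unit PH1: $154,800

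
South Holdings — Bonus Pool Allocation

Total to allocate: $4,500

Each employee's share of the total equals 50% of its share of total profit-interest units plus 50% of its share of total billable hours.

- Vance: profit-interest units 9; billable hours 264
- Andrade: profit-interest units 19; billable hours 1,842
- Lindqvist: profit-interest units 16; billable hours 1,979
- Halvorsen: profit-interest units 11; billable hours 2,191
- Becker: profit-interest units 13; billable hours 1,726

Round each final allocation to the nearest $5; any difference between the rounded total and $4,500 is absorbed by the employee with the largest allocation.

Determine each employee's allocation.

Vance: $370; Andrade: $1,150; Lindqvist: $1,085; Halvorsen: $980; Becker: $915

Profit-interest units total 68; billable hours total 8,002.
Composite weights (50% profit-interest units + 50% billable hours): Vance 0.0827; Andrade 0.2548; Lindqvist 0.2413; Halvorsen 0.2178; Becker 0.2034.
Proportional shares: Vance 372.03; Andrade 1,146.61; Lindqvist 1,085.87; Halvorsen 980.04; Becker 915.46.
Rounded to nearest $5: Vance $370; Andrade $1,145; Lindqvist $1,085; Halvorsen $980; Becker $915. Sum = $4,495.
Difference $4,500 − $4,495 = +$5 applied to largest allocation (Andrade): Andrade becomes $1,150.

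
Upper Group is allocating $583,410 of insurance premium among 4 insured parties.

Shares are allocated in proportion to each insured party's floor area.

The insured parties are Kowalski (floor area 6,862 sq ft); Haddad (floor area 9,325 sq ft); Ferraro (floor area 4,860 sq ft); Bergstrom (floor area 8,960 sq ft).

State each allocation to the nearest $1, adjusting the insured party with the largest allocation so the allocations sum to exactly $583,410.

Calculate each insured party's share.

Floor area total: 30,007.
Unrounded shares: Kowalski 6,862/30,007 × $583,410 = 133,414.18; Haddad 9,325/30,007 × $583,410 = 181,300.97; Ferraro 4,860/30,007 × $583,410 = 94,490.37; Bergstrom 8,960/30,007 × $583,410 = 174,204.47.
After rounding ($1): Kowalski $133,414; Haddad $181,301; Ferraro $94,490; Bergstrom $174,204. Sum = $583,409.
Difference $583,410 − $583,409 = +$1 applied to largest allocation (Haddad): Haddad becomes $181,302.

Kowalski: $133,414 · Haddad: $181,302 · Ferraro: $94,490 · Bergstrom: $174,204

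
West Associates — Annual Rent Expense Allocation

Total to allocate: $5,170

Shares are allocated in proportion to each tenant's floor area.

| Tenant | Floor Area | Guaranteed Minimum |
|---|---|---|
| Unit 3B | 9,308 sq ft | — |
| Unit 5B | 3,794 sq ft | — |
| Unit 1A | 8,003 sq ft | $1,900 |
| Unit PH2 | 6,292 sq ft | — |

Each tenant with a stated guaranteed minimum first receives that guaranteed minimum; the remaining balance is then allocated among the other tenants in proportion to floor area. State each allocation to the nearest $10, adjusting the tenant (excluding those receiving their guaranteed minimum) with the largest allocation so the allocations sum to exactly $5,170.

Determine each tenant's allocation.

Unit 3B: $1,570 · Unit 5B: $640 · Unit 1A: $1,900 · Unit PH2: $1,060

Minimums first: Unit 1A $1,900. Balance $3,270.
Balance split over remaining floor area 19,394: Unit 3B 1,569.41 → $1,570; Unit 5B 639.70 → $640; Unit PH2 1,060.89 → $1,060.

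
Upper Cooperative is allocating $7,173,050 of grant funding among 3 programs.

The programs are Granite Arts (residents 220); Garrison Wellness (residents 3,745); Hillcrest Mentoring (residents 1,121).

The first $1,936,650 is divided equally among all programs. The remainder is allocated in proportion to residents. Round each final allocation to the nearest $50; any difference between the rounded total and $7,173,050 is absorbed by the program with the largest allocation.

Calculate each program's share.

Granite Arts: $872,050 · Garrison Wellness: $4,501,300 · Hillcrest Mentoring: $1,799,700

Equal tier: $1,936,650 ÷ 3 = $645,550 apiece.
Remainder $5,236,400 by residents (total 5,086): Granite Arts 226,505.70 → $226,500; Garrison Wellness 3,855,744.79 → $3,855,750; Hillcrest Mentoring 1,154,149.51 → $1,154,150.
Totals: Granite Arts $645,550 + $226,500 = $872,050; Garrison Wellness $645,550 + $3,855,750 = $4,501,300; Hillcrest Mentoring $645,550 + $1,154,150 = $1,799,700.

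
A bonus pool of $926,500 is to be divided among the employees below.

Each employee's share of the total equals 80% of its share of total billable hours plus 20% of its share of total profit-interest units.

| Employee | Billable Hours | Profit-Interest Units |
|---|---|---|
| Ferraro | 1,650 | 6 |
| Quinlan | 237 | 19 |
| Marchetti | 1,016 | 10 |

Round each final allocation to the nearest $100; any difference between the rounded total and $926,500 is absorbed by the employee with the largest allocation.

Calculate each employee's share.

Billable hours total 2,903; profit-interest units total 35.
Combined weights (80% billable hours + 20% profit-interest units): Ferraro 0.4890; Quinlan 0.1739; Marchetti 0.3371.
Pro-rata amounts: Ferraro 453,047.15; Quinlan 161,102.76; Marchetti 312,350.09.
After rounding ($100): Ferraro $453,000; Quinlan $161,100; Marchetti $312,400. Sum = $926,500.
Sum already equals the total — no adjustment.

Ferraro: $453,000; Quinlan: $161,100; Marchetti: $312,400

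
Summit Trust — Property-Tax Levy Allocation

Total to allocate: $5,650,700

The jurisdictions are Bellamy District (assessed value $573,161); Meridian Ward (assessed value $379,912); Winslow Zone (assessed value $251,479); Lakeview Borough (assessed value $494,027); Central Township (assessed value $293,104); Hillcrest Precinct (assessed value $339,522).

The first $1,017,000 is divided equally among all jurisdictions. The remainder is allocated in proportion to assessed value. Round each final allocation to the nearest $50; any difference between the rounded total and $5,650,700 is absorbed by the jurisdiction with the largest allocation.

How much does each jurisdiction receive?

Bellamy District: $1,308,800 | Meridian Ward: $924,650 | Winslow Zone: $669,350 | Lakeview Borough: $1,151,450 | Central Township: $752,100 | Hillcrest Precinct: $844,350

First tranche $1,017,000 split equally: $169,500 each.
Remainder $4,633,700 by assessed value (total 2,331,205): Bellamy District 1,139,263.22 → $1,139,250; Meridian Ward 755,145.19 → $755,150; Winslow Zone 499,860.91 → $499,850; Lakeview Borough 981,969.80 → $981,950; Central Township 582,598.27 → $582,600; Hillcrest Precinct 674,862.61 → $674,850.
Rounding difference +$50 on remainder applied to Bellamy District.
Totals: Bellamy District $169,500 + $1,139,300 = $1,308,800; Meridian Ward $169,500 + $755,150 = $924,650; Winslow Zone $169,500 + $499,850 = $669,350; Lakeview Borough $169,500 + $981,950 = $1,151,450; Central Township $169,500 + $582,600 = $752,100; Hillcrest Precinct $169,500 + $674,850 = $844,350.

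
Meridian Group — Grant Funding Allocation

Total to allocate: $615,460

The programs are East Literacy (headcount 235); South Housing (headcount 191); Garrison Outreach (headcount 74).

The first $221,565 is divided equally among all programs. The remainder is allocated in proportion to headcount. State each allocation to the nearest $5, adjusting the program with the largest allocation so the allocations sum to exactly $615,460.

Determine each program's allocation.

East Literacy: $258,985; South Housing: $224,325; Garrison Outreach: $132,150

Equal tier: $221,565 ÷ 3 = $73,855 apiece.
Remainder $393,895 by headcount (total 500): East Literacy 185,130.65 → $185,130; South Housing 150,467.89 → $150,470; Garrison Outreach 58,296.46 → $58,295.
Totals: East Literacy $73,855 + $185,130 = $258,985; South Housing $73,855 + $150,470 = $224,325; Garrison Outreach $73,855 + $58,295 = $132,150.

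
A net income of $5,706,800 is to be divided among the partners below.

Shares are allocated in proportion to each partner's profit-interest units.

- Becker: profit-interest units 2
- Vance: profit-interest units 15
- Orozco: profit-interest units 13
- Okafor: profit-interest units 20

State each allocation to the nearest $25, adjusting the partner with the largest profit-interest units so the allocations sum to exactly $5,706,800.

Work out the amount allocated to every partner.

Becker: $228,275 · Vance: $1,712,050 · Orozco: $1,483,775 · Okafor: $2,282,700

Combined profit-interest units = 2 + 15 + 13 + 20 = 50.
Raw shares: Becker 228,272.00; Vance 1,712,040.00; Orozco 1,483,768.00; Okafor 2,282,720.00.
After rounding ($25): Becker $228,275; Vance $1,712,050; Orozco $1,483,775; Okafor $2,282,725. Sum = $5,706,825.
Difference $5,706,800 − $5,706,825 = −$25 applied to largest profit-interest units (Okafor): Okafor becomes $2,282,700.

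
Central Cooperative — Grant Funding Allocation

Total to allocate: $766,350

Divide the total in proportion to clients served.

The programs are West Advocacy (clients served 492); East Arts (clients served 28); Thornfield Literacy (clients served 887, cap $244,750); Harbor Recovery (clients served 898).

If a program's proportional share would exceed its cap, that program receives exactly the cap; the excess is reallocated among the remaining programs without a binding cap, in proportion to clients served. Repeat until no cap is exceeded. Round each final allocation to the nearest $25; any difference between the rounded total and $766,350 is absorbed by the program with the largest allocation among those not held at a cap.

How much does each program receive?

Sum of clients served: 2,305.
Unconstrained shares: West Advocacy 163,576.66; East Arts 9,309.24; Thornfield Literacy 294,903.45; Harbor Recovery 298,560.65.
Capped: Thornfield Literacy ($244,750); balance $521,600 reallocated over remaining clients served 1,418.
Shares after redistribution: West Advocacy 180,978.28 → $180,975; East Arts 10,299.58 → $10,300; Harbor Recovery 330,322.14 → $330,325.

West Advocacy: $180,975 · East Arts: $10,300 · Thornfield Literacy: $244,750 · Harbor Recovery: $330,325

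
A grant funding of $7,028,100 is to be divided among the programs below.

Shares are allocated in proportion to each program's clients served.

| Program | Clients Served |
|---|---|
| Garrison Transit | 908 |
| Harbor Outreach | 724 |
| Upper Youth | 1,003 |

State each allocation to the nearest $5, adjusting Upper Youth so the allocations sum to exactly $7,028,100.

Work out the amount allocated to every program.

Total clients served = 2,635.
Proportional shares: Garrison Transit 908/2,635 × $7,028,100 = 2,421,827.25; Harbor Outreach 724/2,635 × $7,028,100 = 1,931,060.49; Upper Youth 1,003/2,635 × $7,028,100 = 2,675,212.26.
At nearest $5: Garrison Transit $2,421,825; Harbor Outreach $1,931,060; Upper Youth $2,675,210. Sum = $7,028,095.
Difference $7,028,100 − $7,028,095 = +$5 applied to Upper Youth: Upper Youth becomes $2,675,215.

Garrison Transit: $2,421,825; Harbor Outreach: $1,931,060; Upper Youth: $2,675,215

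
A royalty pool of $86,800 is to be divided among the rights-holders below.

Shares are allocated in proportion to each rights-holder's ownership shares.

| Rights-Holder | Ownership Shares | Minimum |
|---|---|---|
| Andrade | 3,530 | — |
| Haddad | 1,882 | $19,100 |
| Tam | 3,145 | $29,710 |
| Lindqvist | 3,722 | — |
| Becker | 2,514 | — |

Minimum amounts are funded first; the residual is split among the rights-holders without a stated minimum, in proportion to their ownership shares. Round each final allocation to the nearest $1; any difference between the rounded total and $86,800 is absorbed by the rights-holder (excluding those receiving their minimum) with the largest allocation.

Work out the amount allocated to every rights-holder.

Fund the minimums — Haddad $19,100; Tam $29,710. Balance $37,990.
Balance split over remaining ownership shares 9,766: Andrade 13,731.79 → $13,732; Lindqvist 14,478.68 → $14,479; Becker 9,779.53 → $9,780.
Rounding difference −$1 applied to Lindqvist → $14,478.

Andrade: $13,732 | Haddad: $19,100 | Tam: $29,710 | Lindqvist: $14,478 | Becker: $9,780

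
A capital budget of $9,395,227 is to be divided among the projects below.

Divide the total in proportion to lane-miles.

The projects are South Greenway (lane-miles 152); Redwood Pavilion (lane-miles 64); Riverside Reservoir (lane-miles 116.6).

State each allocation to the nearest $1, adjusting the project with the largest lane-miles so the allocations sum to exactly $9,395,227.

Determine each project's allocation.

Lane-miles total: 332.6.
Proportional shares: South Greenway 152/332.6 × $9,395,227 = 4,293,669.59; Redwood Pavilion 64/332.6 × $9,395,227 = 1,807,860.88; Riverside Reservoir 116.6/332.6 × $9,395,227 = 3,293,696.54.
After rounding ($1): South Greenway $4,293,670; Redwood Pavilion $1,807,861; Riverside Reservoir $3,293,697. Sum = $9,395,228.
Difference $9,395,227 − $9,395,228 = −$1 applied to largest lane-miles (South Greenway): South Greenway becomes $4,293,669.

South Greenway: $4,293,669 | Redwood Pavilion: $1,807,861 | Riverside Reservoir: $3,293,697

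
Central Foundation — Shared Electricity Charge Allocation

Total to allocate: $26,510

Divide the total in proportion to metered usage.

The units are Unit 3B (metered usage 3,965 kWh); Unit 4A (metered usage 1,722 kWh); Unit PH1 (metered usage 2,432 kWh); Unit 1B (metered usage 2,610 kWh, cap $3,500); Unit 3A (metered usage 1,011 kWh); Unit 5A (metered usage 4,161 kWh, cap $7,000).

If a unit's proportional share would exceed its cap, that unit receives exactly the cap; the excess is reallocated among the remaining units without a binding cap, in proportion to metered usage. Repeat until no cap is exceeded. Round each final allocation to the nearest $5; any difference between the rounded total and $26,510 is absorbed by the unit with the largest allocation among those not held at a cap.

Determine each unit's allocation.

Metered usage total: 15,901.
Proportional shares (ignoring caps): Unit 3B 6,610.41; Unit 4A 2,870.90; Unit PH1 4,054.61; Unit 1B 4,351.37; Unit 3A 1,685.53; Unit 5A 6,937.18.
Capped: Unit 1B ($3,500); balance $23,010 reallocated over remaining metered usage 13,291.
Capped: Unit 5A ($7,000); balance $16,010 reallocated over remaining metered usage 9,130.
Redistributed shares: Unit 3B 6,952.86 → $6,955; Unit 4A 3,019.63 → $3,020; Unit PH1 4,264.66 → $4,265; Unit 3A 1,772.85 → $1,775.
Rounding difference −$5 applied to Unit 3B → $6,950.

Unit 3B: $6,950; Unit 4A: $3,020; Unit PH1: $4,265; Unit 1B: $3,500; Unit 3A: $1,775; Unit 5A: $7,000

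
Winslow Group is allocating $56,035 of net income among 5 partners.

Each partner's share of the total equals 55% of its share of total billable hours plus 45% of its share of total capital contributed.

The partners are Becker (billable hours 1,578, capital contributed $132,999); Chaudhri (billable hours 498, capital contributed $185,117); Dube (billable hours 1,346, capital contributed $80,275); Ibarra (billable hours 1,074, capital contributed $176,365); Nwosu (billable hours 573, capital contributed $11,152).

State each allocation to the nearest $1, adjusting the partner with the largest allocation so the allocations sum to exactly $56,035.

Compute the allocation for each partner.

Becker: $15,318 | Chaudhri: $10,995 | Dube: $11,638 | Ibarra: $14,120 | Nwosu: $3,964

Totals — billable hours 5,069, capital contributed 585,908.
Blended shares (55% billable hours + 45% capital contributed): Becker 0.2734; Chaudhri 0.1962; Dube 0.2077; Ibarra 0.2520; Nwosu 0.0707.
Unrounded shares: Becker 15,318.04; Chaudhri 10,994.70; Dube 11,638.41; Ibarra 14,120.09; Nwosu 3,963.76.
After rounding ($1): Becker $15,318; Chaudhri $10,995; Dube $11,638; Ibarra $14,120; Nwosu $3,964. Sum = $56,035.
No rounding difference to absorb.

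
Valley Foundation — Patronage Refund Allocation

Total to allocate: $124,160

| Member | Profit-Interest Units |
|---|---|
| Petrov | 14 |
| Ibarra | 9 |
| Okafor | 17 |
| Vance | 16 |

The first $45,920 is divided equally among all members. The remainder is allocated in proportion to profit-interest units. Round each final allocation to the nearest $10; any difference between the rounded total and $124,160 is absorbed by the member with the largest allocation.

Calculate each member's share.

$45,920 shared equally gives $11,480 per member.
Remainder $78,240 by profit-interest units (total 56): Petrov 19,560.00 → $19,560; Ibarra 12,574.29 → $12,570; Okafor 23,751.43 → $23,750; Vance 22,354.29 → $22,350.
Rounding difference +$10 on remainder applied to Okafor.
Totals: Petrov $11,480 + $19,560 = $31,040; Ibarra $11,480 + $12,570 = $24,050; Okafor $11,480 + $23,760 = $35,240; Vance $11,480 + $22,350 = $33,830.

Petrov: $31,040 · Ibarra: $24,050 · Okafor: $35,240 · Vance: $33,830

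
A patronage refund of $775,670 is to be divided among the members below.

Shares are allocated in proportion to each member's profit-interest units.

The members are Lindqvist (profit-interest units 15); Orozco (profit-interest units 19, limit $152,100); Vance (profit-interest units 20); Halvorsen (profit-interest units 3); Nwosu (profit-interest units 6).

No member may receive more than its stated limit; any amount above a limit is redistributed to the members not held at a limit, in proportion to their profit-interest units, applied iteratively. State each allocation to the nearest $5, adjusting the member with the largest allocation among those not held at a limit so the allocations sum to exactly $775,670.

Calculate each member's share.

Lindqvist: $212,580; Orozco: $152,100; Vance: $283,445; Halvorsen: $42,515; Nwosu: $85,030

Sum of profit-interest units: 63.
Unconstrained shares: Lindqvist 184,683.33; Orozco 233,932.22; Vance 246,244.44; Halvorsen 36,936.67; Nwosu 73,873.33.
Capped: Orozco ($152,100); remaining pool $623,570 reallocated over remaining profit-interest units 44.
Remaining shares: Lindqvist 212,580.68 → $212,580; Vance 283,440.91 → $283,440; Halvorsen 42,516.14 → $42,515; Nwosu 85,032.27 → $85,030.
Rounding difference +$5 applied to Vance → $283,445.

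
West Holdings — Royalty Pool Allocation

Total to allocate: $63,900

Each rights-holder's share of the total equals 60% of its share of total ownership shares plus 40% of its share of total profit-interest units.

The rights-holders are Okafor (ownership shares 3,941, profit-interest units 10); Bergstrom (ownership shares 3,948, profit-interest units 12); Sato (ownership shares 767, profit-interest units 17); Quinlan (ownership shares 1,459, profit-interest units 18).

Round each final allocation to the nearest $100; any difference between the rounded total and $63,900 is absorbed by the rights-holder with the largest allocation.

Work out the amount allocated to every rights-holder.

Okafor: $19,400 · Bergstrom: $20,400 · Sato: $10,500 · Quinlan: $13,600

Ownership shares total 10,115; profit-interest units total 57.
Combined weights (60% ownership shares + 40% profit-interest units): Okafor 0.3039; Bergstrom 0.3184; Sato 0.1648; Quinlan 0.2129.
Unrounded shares: Okafor 19,422.22; Bergstrom 20,345.59; Sato 10,530.40; Quinlan 13,601.79.
At nearest $100: Okafor $19,400; Bergstrom $20,300; Sato $10,500; Quinlan $13,600. Sum = $63,800.
Difference $63,900 − $63,800 = +$100 applied to largest allocation (Bergstrom): Bergstrom becomes $20,400.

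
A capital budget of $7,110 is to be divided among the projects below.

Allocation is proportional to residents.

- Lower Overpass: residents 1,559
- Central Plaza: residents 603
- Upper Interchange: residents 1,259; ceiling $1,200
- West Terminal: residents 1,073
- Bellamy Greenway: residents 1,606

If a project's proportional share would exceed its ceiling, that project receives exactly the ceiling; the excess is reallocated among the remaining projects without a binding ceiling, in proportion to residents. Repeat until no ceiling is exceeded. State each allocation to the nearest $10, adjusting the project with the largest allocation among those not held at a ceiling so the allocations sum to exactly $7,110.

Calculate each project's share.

Lower Overpass: $1,900; Central Plaza: $740; Upper Interchange: $1,200; West Terminal: $1,310; Bellamy Greenway: $1,960

Residents total: 6,100.
Pro-rata shares before constraints: Lower Overpass 1,817.13; Central Plaza 702.84; Upper Interchange 1,467.46; West Terminal 1,250.66; Bellamy Greenway 1,871.91.
Cap binds for Upper Interchange ($1,200); remaining pool $5,910 reallocated over remaining residents 4,841.
Shares after redistribution: Lower Overpass 1,903.26 → $1,900; Central Plaza 736.16 → $740; West Terminal 1,309.94 → $1,310; Bellamy Greenway 1,960.64 → $1,960.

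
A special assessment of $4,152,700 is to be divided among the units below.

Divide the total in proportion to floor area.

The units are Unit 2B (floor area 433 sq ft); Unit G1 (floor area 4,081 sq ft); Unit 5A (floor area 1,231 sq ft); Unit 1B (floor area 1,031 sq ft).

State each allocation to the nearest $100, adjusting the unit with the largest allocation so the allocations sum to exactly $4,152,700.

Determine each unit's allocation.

Floor area total: 6,776.
Pro-rata amounts: Unit 2B 433/6,776 × $4,152,700 = 265,365.86; Unit G1 4,081/6,776 × $4,152,700 = 2,501,057.95; Unit 5A 1,231/6,776 × $4,152,700 = 754,423.51; Unit 1B 1,031/6,776 × $4,152,700 = 631,852.67.
After rounding ($100): Unit 2B $265,400; Unit G1 $2,501,100; Unit 5A $754,400; Unit 1B $631,900. Sum = $4,152,800.
Difference $4,152,700 − $4,152,800 = −$100 applied to largest allocation (Unit G1): Unit G1 becomes $2,501,000.

Unit 2B: $265,400 · Unit G1: $2,501,000 · Unit 5A: $754,400 · Unit 1B: $631,900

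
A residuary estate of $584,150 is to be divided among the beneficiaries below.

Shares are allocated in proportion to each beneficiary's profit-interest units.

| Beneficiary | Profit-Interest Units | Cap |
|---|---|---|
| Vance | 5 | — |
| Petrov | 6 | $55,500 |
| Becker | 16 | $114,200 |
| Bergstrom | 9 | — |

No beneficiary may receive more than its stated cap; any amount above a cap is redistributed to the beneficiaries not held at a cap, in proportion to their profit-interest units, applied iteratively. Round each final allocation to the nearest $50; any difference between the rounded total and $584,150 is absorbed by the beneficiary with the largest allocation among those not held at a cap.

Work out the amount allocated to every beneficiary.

Vance: $148,000 | Petrov: $55,500 | Becker: $114,200 | Bergstrom: $266,450

Profit-interest units total: 36.
Proportional shares (ignoring caps): Vance 81,131.94; Petrov 97,358.33; Becker 259,622.22; Bergstrom 146,037.50.
Cap binds for Petrov ($55,500), Becker ($114,200); balance $414,450 reallocated over remaining profit-interest units 14.
Redistributed shares: Vance 148,017.86 → $148,000; Bergstrom 266,432.14 → $266,450.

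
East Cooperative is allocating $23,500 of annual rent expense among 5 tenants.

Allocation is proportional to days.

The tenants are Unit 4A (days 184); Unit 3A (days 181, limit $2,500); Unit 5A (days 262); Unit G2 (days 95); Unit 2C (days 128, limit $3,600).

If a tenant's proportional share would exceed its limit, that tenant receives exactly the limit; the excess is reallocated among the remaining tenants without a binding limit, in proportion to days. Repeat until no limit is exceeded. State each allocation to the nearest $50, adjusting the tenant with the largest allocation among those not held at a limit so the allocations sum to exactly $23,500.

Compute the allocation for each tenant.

Sum of days: 850.
Proportional shares (ignoring caps): Unit 4A 5,087.06; Unit 3A 5,004.12; Unit 5A 7,243.53; Unit G2 2,626.47; Unit 2C 3,538.82.
Capped: Unit 3A ($2,500); balance $21,000 reallocated over remaining days 669.
Capped: Unit 2C ($3,600); balance $17,400 reallocated over remaining days 541.
Shares after redistribution: Unit 4A 5,917.93 → $5,900; Unit 5A 8,426.62 → $8,450; Unit G2 3,055.45 → $3,050.

Unit 4A: $5,900 | Unit 3A: $2,500 | Unit 5A: $8,450 | Unit G2: $3,050 | Unit 2C: $3,600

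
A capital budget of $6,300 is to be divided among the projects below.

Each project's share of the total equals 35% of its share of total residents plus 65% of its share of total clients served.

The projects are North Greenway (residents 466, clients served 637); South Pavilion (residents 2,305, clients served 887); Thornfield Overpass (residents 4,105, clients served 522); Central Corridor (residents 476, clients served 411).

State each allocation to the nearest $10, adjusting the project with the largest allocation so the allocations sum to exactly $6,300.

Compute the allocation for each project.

Residents total 7,352; clients served total 2,457.
Blended shares (35% residents + 65% clients served): North Greenway 0.1907; South Pavilion 0.3444; Thornfield Overpass 0.3335; Central Corridor 0.1314.
Pro-rata amounts: North Greenway 1,201.43; South Pavilion 2,169.65; Thornfield Overpass 2,101.16; Central Corridor 827.76.
At nearest $10: North Greenway $1,200; South Pavilion $2,170; Thornfield Overpass $2,100; Central Corridor $830. Sum = $6,300.
No rounding difference to absorb.

North Greenway: $1,200 · South Pavilion: $2,170 · Thornfield Overpass: $2,100 · Central Corridor: $830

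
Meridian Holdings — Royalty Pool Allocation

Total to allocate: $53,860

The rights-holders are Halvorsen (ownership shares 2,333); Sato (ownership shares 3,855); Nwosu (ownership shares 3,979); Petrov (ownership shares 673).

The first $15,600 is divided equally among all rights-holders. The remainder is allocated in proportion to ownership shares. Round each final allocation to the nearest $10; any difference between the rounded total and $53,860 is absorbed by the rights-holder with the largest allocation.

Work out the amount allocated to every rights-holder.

$15,600 shared equally gives $3,900 per rights-holder.
Remainder $38,260 by ownership shares (total 10,840): Halvorsen 8,234.37 → $8,230; Sato 13,606.30 → $13,610; Nwosu 14,043.96 → $14,040; Petrov 2,375.37 → $2,380.
Totals: Halvorsen $3,900 + $8,230 = $12,130; Sato $3,900 + $13,610 = $17,510; Nwosu $3,900 + $14,040 = $17,940; Petrov $3,900 + $2,380 = $6,280.

Halvorsen: $12,130; Sato: $17,510; Nwosu: $17,940; Petrov: $6,280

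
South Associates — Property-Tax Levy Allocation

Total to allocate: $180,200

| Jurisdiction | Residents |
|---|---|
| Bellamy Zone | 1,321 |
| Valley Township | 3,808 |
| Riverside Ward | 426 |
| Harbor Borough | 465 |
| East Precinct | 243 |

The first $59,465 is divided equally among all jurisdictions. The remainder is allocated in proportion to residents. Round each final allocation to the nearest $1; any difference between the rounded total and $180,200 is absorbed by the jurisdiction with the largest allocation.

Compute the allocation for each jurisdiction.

First tranche $59,465 split equally: $11,893 each.
Remainder $120,735 by residents (total 6,263): Bellamy Zone 25,465.58 → $25,466; Valley Township 73,408.73 → $73,409; Riverside Ward 8,212.22 → $8,212; Harbor Borough 8,964.04 → $8,964; East Precinct 4,684.43 → $4,684.
Totals: Bellamy Zone $11,893 + $25,466 = $37,359; Valley Township $11,893 + $73,409 = $85,302; Riverside Ward $11,893 + $8,212 = $20,105; Harbor Borough $11,893 + $8,964 = $20,857; East Precinct $11,893 + $4,684 = $16,577.

Bellamy Zone: $37,359; Valley Township: $85,302; Riverside Ward: $20,105; Harbor Borough: $20,857; East Precinct: $16,577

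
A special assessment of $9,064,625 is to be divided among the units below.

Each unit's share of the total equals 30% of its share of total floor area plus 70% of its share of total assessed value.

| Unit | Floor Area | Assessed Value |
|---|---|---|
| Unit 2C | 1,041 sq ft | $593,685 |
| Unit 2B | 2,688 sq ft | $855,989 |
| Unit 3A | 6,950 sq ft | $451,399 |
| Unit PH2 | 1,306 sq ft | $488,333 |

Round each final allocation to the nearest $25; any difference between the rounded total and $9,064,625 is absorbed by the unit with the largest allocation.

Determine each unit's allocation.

Floor area total 11,985; assessed value total 2,389,406.
Blended shares (30% floor area + 70% assessed value): Unit 2C 0.2000; Unit 2B 0.3181; Unit 3A 0.3062; Unit PH2 0.1758.
Unrounded shares: Unit 2C 1,812,774.84; Unit 2B 2,883,044.82; Unit 3A 2,775,671.92; Unit PH2 1,593,133.42.
At nearest $25: Unit 2C $1,812,775; Unit 2B $2,883,050; Unit 3A $2,775,675; Unit PH2 $1,593,125. Sum = $9,064,625.
Rounded total matches; no reconciliation needed.

Unit 2C: $1,812,775 | Unit 2B: $2,883,050 | Unit 3A: $2,775,675 | Unit PH2: $1,593,125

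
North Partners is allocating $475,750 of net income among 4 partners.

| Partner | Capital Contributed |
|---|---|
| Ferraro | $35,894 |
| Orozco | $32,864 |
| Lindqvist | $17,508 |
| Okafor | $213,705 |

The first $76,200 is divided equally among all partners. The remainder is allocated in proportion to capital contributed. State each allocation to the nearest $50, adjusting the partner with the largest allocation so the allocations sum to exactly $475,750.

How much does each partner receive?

First tranche $76,200 split equally: $19,050 each.
Remainder $399,550 by capital contributed (total 299,971): Ferraro 47,809.45 → $47,800; Orozco 43,773.60 → $43,750; Lindqvist 23,319.99 → $23,300; Okafor 284,646.96 → $284,650.
Rounding difference +$50 on remainder applied to Okafor.
Totals: Ferraro $19,050 + $47,800 = $66,850; Orozco $19,050 + $43,750 = $62,800; Lindqvist $19,050 + $23,300 = $42,350; Okafor $19,050 + $284,700 = $303,750.

Ferraro: $66,850 · Orozco: $62,800 · Lindqvist: $42,350 · Okafor: $303,750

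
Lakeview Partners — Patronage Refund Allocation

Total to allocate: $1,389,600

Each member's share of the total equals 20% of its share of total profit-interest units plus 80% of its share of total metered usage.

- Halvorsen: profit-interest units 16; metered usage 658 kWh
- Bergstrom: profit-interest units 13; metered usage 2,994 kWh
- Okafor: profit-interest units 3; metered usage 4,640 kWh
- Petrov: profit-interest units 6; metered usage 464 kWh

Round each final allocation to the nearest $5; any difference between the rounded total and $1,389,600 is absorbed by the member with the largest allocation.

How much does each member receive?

Profit-interest units total 38; metered usage total 8,756.
Combined weights (20% profit-interest units + 80% metered usage): Halvorsen 0.1443; Bergstrom 0.3420; Okafor 0.4397; Petrov 0.0740.
Raw shares: Halvorsen 200,560.00; Bergstrom 475,202.37; Okafor 611,045.12; Petrov 102,792.51.
After rounding ($5): Halvorsen $200,560; Bergstrom $475,200; Okafor $611,045; Petrov $102,795. Sum = $1,389,600.
Rounded total matches; no reconciliation needed.

Halvorsen: $200,560 · Bergstrom: $475,200 · Okafor: $611,045 · Petrov: $102,795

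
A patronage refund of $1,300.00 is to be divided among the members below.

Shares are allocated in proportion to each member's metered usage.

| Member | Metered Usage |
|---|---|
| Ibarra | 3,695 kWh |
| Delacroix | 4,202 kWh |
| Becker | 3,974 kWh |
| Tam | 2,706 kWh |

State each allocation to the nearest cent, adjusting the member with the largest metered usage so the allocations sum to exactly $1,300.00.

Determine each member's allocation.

Ibarra: $329.53; Delacroix: $374.73; Becker: $354.41; Tam: $241.33

Total metered usage = 3,695 + 4,202 + 3,974 + 2,706 = 14,577.
Proportional shares: Ibarra 329.5260; Delacroix 374.7410; Becker 354.4076; Tam 241.3254.
Rounded to nearest cent: Ibarra $329.53; Delacroix $374.74; Becker $354.41; Tam $241.33. Sum = $1,300.01.
Difference $1,300.00 − $1,300.01 = −$0.01 applied to largest metered usage (Delacroix): Delacroix becomes $374.73.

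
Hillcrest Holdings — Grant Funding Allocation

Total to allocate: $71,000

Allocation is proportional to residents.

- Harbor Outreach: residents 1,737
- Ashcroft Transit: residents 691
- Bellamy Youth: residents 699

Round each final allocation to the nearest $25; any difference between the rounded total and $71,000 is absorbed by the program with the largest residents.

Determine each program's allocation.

Harbor Outreach: $39,425; Ashcroft Transit: $15,700; Bellamy Youth: $15,875

Residents total: 1,737 + 691 + 699 = 3,127.
Pro-rata amounts: Harbor Outreach 39,439.40; Ashcroft Transit 15,689.48; Bellamy Youth 15,871.12.
Rounded to nearest $25: Harbor Outreach $39,450; Ashcroft Transit $15,700; Bellamy Youth $15,875. Sum = $71,025.
Difference $71,000 − $71,025 = −$25 applied to largest residents (Harbor Outreach): Harbor Outreach becomes $39,425.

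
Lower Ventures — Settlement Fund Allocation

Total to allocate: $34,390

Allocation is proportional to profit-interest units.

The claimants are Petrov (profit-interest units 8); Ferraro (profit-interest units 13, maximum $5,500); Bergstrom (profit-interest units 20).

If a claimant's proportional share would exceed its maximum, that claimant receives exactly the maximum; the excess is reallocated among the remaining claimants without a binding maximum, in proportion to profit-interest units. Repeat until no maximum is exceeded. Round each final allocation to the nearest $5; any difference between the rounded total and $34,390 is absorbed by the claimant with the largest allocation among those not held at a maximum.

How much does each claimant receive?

Profit-interest units total: 41.
Proportional shares (ignoring caps): Petrov 6,710.24; Ferraro 10,904.15; Bergstrom 16,775.61.
Cap binds for Ferraro ($5,500); remaining pool $28,890 reallocated over remaining profit-interest units 28.
Shares after redistribution: Petrov 8,254.29 → $8,255; Bergstrom 20,635.71 → $20,635.

Petrov: $8,255 · Ferraro: $5,500 · Bergstrom: $20,635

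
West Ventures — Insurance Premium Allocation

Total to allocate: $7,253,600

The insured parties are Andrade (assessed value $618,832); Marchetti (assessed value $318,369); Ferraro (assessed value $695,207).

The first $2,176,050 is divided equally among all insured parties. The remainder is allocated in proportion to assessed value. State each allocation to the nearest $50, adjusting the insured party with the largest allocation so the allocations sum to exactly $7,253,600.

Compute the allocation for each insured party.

Equal tier: $2,176,050 ÷ 3 = $725,350 apiece.
Remainder $5,077,550 by assessed value (total 1,632,408): Andrade 1,924,856.05 → $1,924,850; Marchetti 990,276.03 → $990,300; Ferraro 2,162,417.91 → $2,162,400.
Totals: Andrade $725,350 + $1,924,850 = $2,650,200; Marchetti $725,350 + $990,300 = $1,715,650; Ferraro $725,350 + $2,162,400 = $2,887,750.

Andrade: $2,650,200 · Marchetti: $1,715,650 · Ferraro: $2,887,750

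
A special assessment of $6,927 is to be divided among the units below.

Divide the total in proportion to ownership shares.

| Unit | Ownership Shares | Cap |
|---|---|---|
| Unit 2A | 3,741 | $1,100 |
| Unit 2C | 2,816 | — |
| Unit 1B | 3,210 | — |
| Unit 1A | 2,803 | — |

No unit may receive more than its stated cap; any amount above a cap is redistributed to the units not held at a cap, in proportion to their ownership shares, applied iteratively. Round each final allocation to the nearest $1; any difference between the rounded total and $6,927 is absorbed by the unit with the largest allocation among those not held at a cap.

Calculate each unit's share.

Combined ownership shares = 12,570.
Unconstrained shares: Unit 2A 2,061.57; Unit 2C 1,551.82; Unit 1B 1,768.95; Unit 1A 1,544.66.
Cap binds for Unit 2A ($1,100); residual $5,827 reallocated over remaining ownership shares 8,829.
Redistributed shares: Unit 2C 1,858.52 → $1,859; Unit 1B 2,118.55 → $2,119; Unit 1A 1,849.94 → $1,850.
Rounding difference −$1 applied to Unit 1B → $2,118.

Unit 2A: $1,100 | Unit 2C: $1,859 | Unit 1B: $2,118 | Unit 1A: $1,850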